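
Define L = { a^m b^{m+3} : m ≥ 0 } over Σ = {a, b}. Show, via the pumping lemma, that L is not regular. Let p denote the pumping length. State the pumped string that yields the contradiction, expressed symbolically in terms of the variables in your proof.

Assume L is regular. Let p be the pumping length given by the pumping lemma.
Let w = a^p b^{p+3} ∈ L; note |w| = 2p+3 ≥ p.
By the pumping lemma, w = xyz with |xy| ≤ p and |y| ≥ 1.
Because |xy| ≤ p and w begins with p copies of a, we have y = a^k with 1 ≤ k ≤ p.
Pump with i = 2: xy^2z = a^{p+k} b^{p+3}. For this to lie in L we would need p+3 = (p+k)+3, which forces k = 0. But k ≥ 1, so xy^2z ∉ L.
Contradiction. Therefore L is not regular.

a^{p+k} b^{p+3}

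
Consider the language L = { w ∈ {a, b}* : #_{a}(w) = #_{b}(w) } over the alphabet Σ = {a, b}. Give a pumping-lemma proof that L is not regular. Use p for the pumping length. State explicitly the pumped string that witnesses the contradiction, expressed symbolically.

Assume L is regular; let p be its pumping constant.
Choose w = a^p b^p ∈ L with |w| = 2p ≥ p.
The pumping lemma gives a decomposition w = xyz where |xy| ≤ p and |y| ≥ 1.
Since the first p symbols of w are all a's and |xy| ≤ p, y lies entirely in the leading a-block: y = a^k for some k with 1 ≤ k ≤ p.
Pump with i = 2: xy^2z = a^{p+k} b^p has p+k occurrences of a but only p of b. Since k ≥ 1 the counts differ, so xy^2z ∉ L.
This is a contradiction; hence L is not regular.

a^{p+k} b^p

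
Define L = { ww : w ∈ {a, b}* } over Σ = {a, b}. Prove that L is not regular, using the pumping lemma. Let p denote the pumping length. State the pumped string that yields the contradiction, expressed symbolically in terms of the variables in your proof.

a^{p+k} b^p a^p b^p

Assume L is regular. Let p be the pumping length given by the pumping lemma.
Take w = a^p b^p a^p b^p = uu where u = a^pb^p; then w ∈ L and |w| = 4p ≥ p.
Write w = xyz as guaranteed by the lemma, with |xy| ≤ p and y is nonempty.
The first p characters of w are a's, so xy (and hence y) consists only of a's. Write y = a^k, 1 ≤ k ≤ p.
Pump with i = 2: xy^2z = a^{p+k} b^p a^p b^p, of length 4p+k. Suppose this equals vv. The string starts with a and ends with b, so v does too; thus the boundary between the two copies of v is a b→a transition. There is exactly one such transition, at position 2p+k, so |v| = 2p+k and |vv| = 4p+2k ≠ 4p+k since k ≥ 1. So xy^2z ∉ L.
Contradiction. Therefore L is not regular.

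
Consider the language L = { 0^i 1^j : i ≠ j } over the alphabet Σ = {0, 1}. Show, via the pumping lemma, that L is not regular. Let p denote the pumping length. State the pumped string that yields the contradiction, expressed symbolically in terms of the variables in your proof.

Assume L is regular; let p be its pumping constant.
Choose w = 0^p 1^{p+p!}. Since p ≠ p+p!, w ∈ L; and |w| ≥ p.
By the pumping lemma, w = xyz with |xy| ≤ p and |y| > 0.
Because |xy| ≤ p and w begins with p copies of 0, we have y = 0^k with 1 ≤ k ≤ p.
Since 1 ≤ k ≤ p, k divides p!; set t = 1 + p!/k. Then xy^t z has p + (p!/k)·k = p + p! copies of 0. Now the 0-count equals the 1-count, so i ≠ j fails. So xy^t z = 0^{p+p!} 1^{p+p!} ∉ L.
Contradiction. Therefore L is not regular.

0^{p+p!} 1^{p+p!}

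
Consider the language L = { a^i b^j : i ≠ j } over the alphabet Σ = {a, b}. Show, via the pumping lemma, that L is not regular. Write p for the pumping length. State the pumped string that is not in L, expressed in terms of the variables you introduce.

Assume L is regular. Let p be the pumping length given by the pumping lemma.
Choose w = a^p b^{p+p!}. Since p ≠ p+p!, w ∈ L; and |w| ≥ p.
The pumping lemma gives a decomposition w = xyz where |xy| ≤ p and |y| > 0.
The first p characters of w are a's, so xy (and hence y) consists only of a's. Write y = a^k, 1 ≤ k ≤ p.
Since 1 ≤ k ≤ p, k divides p!; set t = 1 + p!/k. Then xy^t z has p + (p!/k)·k = p + p! copies of a. Now the a-count equals the b-count, so i ≠ j fails. So xy^t z = a^{p+p!} b^{p+p!} ∉ L.
This is a contradiction; hence L is not regular.

a^{p+p!} b^{p+p!}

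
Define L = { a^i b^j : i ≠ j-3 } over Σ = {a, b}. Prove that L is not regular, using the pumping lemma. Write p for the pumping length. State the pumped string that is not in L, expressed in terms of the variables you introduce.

Assume L is regular; let p be its pumping constant.
Choose w = a^p b^{p+p!+3}. Since p ≠ (p+p!+3)-3 = p+p!, w ∈ L; and |w| ≥ p.
Write w = xyz as guaranteed by the lemma, with |xy| ≤ p and |y| ≥ 1.
Because |xy| ≤ p and w begins with p copies of a, we have y = a^k with 1 ≤ k ≤ p.
Since 1 ≤ k ≤ p, k divides p!; set t = 1 + p!/k. Then xy^t z has p + (p!/k)·k = p + p! copies of a. Now the a-count is p+p! and (b-count)-3 = (p+p!+3)-3 = p+p!, so i ≠ j-3 fails. So xy^t z = a^{p+p!} b^{p+p!+3} ∉ L.
This is a contradiction; hence L is not regular.

a^{p+p!} b^{p+p!+3}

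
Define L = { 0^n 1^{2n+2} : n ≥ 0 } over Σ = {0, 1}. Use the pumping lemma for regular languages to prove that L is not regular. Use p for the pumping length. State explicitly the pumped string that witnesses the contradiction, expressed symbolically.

0^{p+k} 1^{2p+2}

Assume L is regular; let p be its pumping constant.
Choose w = 0^p 1^{2p+2}, which is in L with |w| = 3p+2 ≥ p.
By the pumping lemma, w = xyz with |xy| ≤ p and y is nonempty.
Since the first p symbols of w are all 0's and |xy| ≤ p, y lies entirely in the leading 0-block: y = 0^k for some k with 1 ≤ k ≤ p.
Pump with i = 2: xy^2z = 0^{p+k} 1^{2p+2}. For this to lie in L we would need 2p+2 = 2(p+k)+2, which forces k = 0. But k ≥ 1, so xy^2z ∉ L.
This contradicts the pumping lemma, so L is not regular.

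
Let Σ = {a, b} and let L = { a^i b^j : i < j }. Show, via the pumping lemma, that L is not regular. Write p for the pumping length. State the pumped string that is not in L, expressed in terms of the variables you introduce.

Assume L is regular. Let p be the pumping length given by the pumping lemma.
Choose w = a^p b^{p+1} ∈ L, with |w| = 2p+1 ≥ p.
Write w = xyz as guaranteed by the lemma, with |xy| ≤ p and y is nonempty.
Because |xy| ≤ p and w begins with p copies of a, we have y = a^k with 1 ≤ k ≤ p.
Consider xy^2z = a^{p+k} b^{p+1}. Since k ≥ 1, the a-count p+k is at least p+1, so i < j fails; thus xy^2z ∉ L.
This contradicts the pumping lemma, so L is not regular.

a^{p+k} b^{p+1}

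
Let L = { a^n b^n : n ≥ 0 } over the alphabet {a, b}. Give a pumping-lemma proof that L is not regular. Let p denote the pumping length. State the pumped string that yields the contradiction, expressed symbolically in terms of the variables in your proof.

Assume L is regular. Let p be the pumping length given by the pumping lemma.
Let w = a^p b^p ∈ L; note |w| = 2p ≥ p.
By the pumping lemma, w = xyz with |xy| ≤ p and y is nonempty.
Because |xy| ≤ p and w begins with p copies of a, we have y = a^k with 1 ≤ k ≤ p.
Pump with i = 2: xy^2z = a^{p+k} b^p. For this to lie in L we would need p = p+k, which forces k = 0. But k ≥ 1, so xy^2z ∉ L.
Contradiction. Therefore L is not regular.

a^{p+k} b^p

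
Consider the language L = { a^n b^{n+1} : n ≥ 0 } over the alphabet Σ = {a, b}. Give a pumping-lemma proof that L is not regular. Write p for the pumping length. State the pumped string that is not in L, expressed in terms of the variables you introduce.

Assume L is regular; let p be its pumping constant.
Take w = a^p b^{p+1}. Then w ∈ L and |w| = 2p+1 ≥ p.
By the pumping lemma, w = xyz with |xy| ≤ p and |y| > 0.
Because |xy| ≤ p and w begins with p copies of a, we have y = a^k with 1 ≤ k ≤ p.
Pump with i = 2: xy^2z = a^{p+k} b^{p+1}. For this to lie in L we would need p+1 = (p+k)+1, which forces k = 0. But k ≥ 1, so xy^2z ∉ L.
This contradicts the pumping lemma, so L is not regular.

a^{p+k} b^{p+1}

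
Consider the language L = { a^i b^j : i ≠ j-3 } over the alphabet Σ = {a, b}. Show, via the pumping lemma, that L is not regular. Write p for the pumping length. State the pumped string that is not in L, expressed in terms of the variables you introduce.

Toward a contradiction, assume L is regular with pumping length p.
Choose w = a^p b^{p+p!+3}. Since p ≠ (p+p!+3)-3 = p+p!, w ∈ L; and |w| ≥ p.
By the pumping lemma, w = xyz with |xy| ≤ p and |y| ≥ 1.
Because |xy| ≤ p and w begins with p copies of a, we have y = a^k with 1 ≤ k ≤ p.
Since 1 ≤ k ≤ p, k divides p!; set t = 1 + p!/k. Then xy^t z has p + (p!/k)·k = p + p! copies of a. Now the a-count is p+p! and (b-count)-3 = (p+p!+3)-3 = p+p!, so i ≠ j-3 fails. So xy^t z = a^{p+p!} b^{p+p!+3} ∉ L.
Contradiction. Therefore L is not regular.

a^{p+p!} b^{p+p!+3}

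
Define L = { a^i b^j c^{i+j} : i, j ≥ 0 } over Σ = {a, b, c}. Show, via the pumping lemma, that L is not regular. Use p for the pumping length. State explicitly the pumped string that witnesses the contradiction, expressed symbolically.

a^{p+k} b^p c^{2p}

Suppose for contradiction that L is regular, and let p be the pumping length.
Take w = a^p b^p c^{2p} ∈ L (with i=j=p, i+j=2p), |w| = 4p ≥ p.
By the pumping lemma, w = xyz with |xy| ≤ p and |y| ≥ 1.
The first p characters of w are a's, so xy (and hence y) consists only of a's. Write y = a^k, 1 ≤ k ≤ p.
Consider xy^2z = a^{p+k} b^p c^{2p}. Now the a- and b-counts sum to 2p+k, but the c-count is 2p ≠ 2p+k. So xy^2z ∉ L.
Contradiction. Therefore L is not regular.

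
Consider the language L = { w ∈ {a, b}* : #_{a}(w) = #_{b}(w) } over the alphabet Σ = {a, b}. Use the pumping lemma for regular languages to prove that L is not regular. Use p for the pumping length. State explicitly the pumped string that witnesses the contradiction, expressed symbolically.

a^{p+k} b^p

Suppose for contradiction that L is regular, and let p be the pumping length.
Choose w = a^p b^p ∈ L with |w| = 2p ≥ p.
Write w = xyz as guaranteed by the lemma, with |xy| ≤ p and |y| ≥ 1.
Since the first p symbols of w are all a's and |xy| ≤ p, y lies entirely in the leading a-block: y = a^k for some k with 1 ≤ k ≤ p.
Pump with i = 2: xy^2z = a^{p+k} b^p has p+k occurrences of a but only p of b. Since k ≥ 1 the counts differ, so xy^2z ∉ L.
This is a contradiction; hence L is not regular.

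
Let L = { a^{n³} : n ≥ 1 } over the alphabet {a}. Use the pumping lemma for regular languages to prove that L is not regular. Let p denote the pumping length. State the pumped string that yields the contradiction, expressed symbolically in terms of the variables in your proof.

a^{p³+k}

Assume L is regular. Let p be the pumping length given by the pumping lemma.
Take w = a^{p³} ∈ L with |w| = p³ ≥ p.
By the pumping lemma, w = xyz with |xy| ≤ p and |y| ≥ 1.
Then y = a^k for some k with 1 ≤ k ≤ p.
Pump with i = 2: xy^2z = a^{p³+k}. Since 1 ≤ k ≤ p, p³ < p³+k ≤ p³+p < p³+3p²+3p+1 = (p+1)³, so p³+k is not a perfect cube. So xy^2z ∉ L.
This contradicts the pumping lemma, so L is not regular.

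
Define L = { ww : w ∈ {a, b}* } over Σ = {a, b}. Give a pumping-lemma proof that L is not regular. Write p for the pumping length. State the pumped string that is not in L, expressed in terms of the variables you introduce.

Suppose for contradiction that L is regular, and let p be the pumping length.
Take w = a^p b^p a^p b^p = uu where u = a^pb^p; then w ∈ L and |w| = 4p ≥ p.
The pumping lemma gives a decomposition w = xyz where |xy| ≤ p and y is nonempty.
Since the first p symbols of w are all a's and |xy| ≤ p, y lies entirely in the leading a-block: y = a^k for some k with 1 ≤ k ≤ p.
Pump with i = 2: xy^2z = a^{p+k} b^p a^p b^p, of length 4p+k. Suppose this equals vv. The string starts with a and ends with b, so v does too; thus the boundary between the two copies of v is a b→a transition. There is exactly one such transition, at position 2p+k, so |v| = 2p+k and |vv| = 4p+2k ≠ 4p+k since k ≥ 1. So xy^2z ∉ L.
This is a contradiction; hence L is not regular.

a^{p+k} b^p a^p b^p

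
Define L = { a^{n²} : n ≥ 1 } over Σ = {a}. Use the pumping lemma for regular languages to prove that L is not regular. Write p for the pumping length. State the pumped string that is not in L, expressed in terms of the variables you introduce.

Assume L is regular. Let p be the pumping length given by the pumping lemma.
Take w = a^{p²} ∈ L with |w| = p² ≥ p.
The pumping lemma gives a decomposition w = xyz where |xy| ≤ p and y is nonempty.
Then y = a^k for some k with 1 ≤ k ≤ p.
Pump with i = 2: xy^2z = a^{p²+k}. Since 1 ≤ k ≤ p, p² < p²+k ≤ p²+p < (p+1)², so p²+k lies strictly between consecutive squares and is not a perfect square. So xy^2z ∉ L.
This contradicts the pumping lemma, so L is not regular.

a^{p²+k}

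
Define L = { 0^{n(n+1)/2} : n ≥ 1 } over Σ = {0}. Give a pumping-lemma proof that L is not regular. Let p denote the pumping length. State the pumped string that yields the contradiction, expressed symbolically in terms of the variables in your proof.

Assume L is regular. Let p be the pumping length given by the pumping lemma.
Take w = 0^{p(p+1)/2} ∈ L with |w| = p(p+1)/2 ≥ p.
The pumping lemma gives a decomposition w = xyz where |xy| ≤ p and |y| > 0.
Then y = 0^k for some k with 1 ≤ k ≤ p.
Pump with i = 2: xy^2z = 0^{p(p+1)/2+k}. Since 1 ≤ k ≤ p, p(p+1)/2 < p(p+1)/2+k ≤ p(p+1)/2+p < (p+1)(p+2)/2, so p(p+1)/2+k is strictly between consecutive triangular numbers. So xy^2z ∉ L.
Contradiction. Therefore L is not regular.

0^{p(p+1)/2+k}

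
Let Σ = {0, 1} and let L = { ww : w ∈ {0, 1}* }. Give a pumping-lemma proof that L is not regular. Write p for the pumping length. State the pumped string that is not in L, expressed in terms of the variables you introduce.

Suppose for contradiction that L is regular, and let p be the pumping length.
Take w = 0^p 1^p 0^p 1^p = uu where u = 0^p1^p; then w ∈ L and |w| = 4p ≥ p.
The pumping lemma gives a decomposition w = xyz where |xy| ≤ p and |y| > 0.
Since the first p symbols of w are all 0's and |xy| ≤ p, y lies entirely in the leading 0-block: y = 0^k for some k with 1 ≤ k ≤ p.
Pump with i = 2: xy^2z = 0^{p+k} 1^p 0^p 1^p, of length 4p+k. Suppose this equals vv. The string starts with 0 and ends with 1, so v does too; thus the boundary between the two copies of v is a 1→0 transition. There is exactly one such transition, at position 2p+k, so |v| = 2p+k and |vv| = 4p+2k ≠ 4p+k since k ≥ 1. So xy^2z ∉ L.
This contradicts the pumping lemma, so L is not regular.

0^{p+k} 1^p 0^p 1^p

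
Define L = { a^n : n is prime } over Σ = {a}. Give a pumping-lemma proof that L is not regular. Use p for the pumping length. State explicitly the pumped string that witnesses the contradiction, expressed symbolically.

Suppose for contradiction that L is regular, and let p be the pumping length.
Let q be a prime with q ≥ p+2 (infinitely many primes exist), and take w = a^q ∈ L with |w| = q ≥ p.
Write w = xyz as guaranteed by the lemma, with |xy| ≤ p and |y| ≥ 1.
Then y = a^k for some k with 1 ≤ k ≤ p.
Since 1 ≤ k ≤ p, |xz| = q-k. Pump with i = q+1: |xy^{q+1}z| = (q-k)+(q+1)k = q+qk = q(1+k), which is composite (both factors ≥ 2). So xy^{q+1}z = a^{q(1+k)} ∉ L.
This is a contradiction; hence L is not regular.

a^{q(1+k)}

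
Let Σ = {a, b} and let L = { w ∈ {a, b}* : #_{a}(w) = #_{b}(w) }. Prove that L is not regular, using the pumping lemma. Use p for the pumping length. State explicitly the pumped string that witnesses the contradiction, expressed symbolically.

a^{p+k} b^p

Toward a contradiction, assume L is regular with pumping length p.
Choose w = a^p b^p ∈ L with |w| = 2p ≥ p.
By the pumping lemma, w = xyz with |xy| ≤ p and |y| ≥ 1.
Because |xy| ≤ p and w begins with p copies of a, we have y = a^k with 1 ≤ k ≤ p.
Pump with i = 2: xy^2z = a^{p+k} b^p has p+k occurrences of a but only p of b. Since k ≥ 1 the counts differ, so xy^2z ∉ L.
This is a contradiction; hence L is not regular.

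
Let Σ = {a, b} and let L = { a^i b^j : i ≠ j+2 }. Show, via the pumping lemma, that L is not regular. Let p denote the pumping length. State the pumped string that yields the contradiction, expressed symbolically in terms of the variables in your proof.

Assume L is regular. Let p be the pumping length given by the pumping lemma.
Choose w = a^p b^{p+p!-2}. Since p ≠ (p+p!-2)+2 = p+p!, w ∈ L; and |w| ≥ p.
The pumping lemma gives a decomposition w = xyz where |xy| ≤ p and |y| ≥ 1.
Since the first p symbols of w are all a's and |xy| ≤ p, y lies entirely in the leading a-block: y = a^k for some k with 1 ≤ k ≤ p.
Since 1 ≤ k ≤ p, k divides p!; set t = 1 + p!/k. Then xy^t z has p + (p!/k)·k = p + p! copies of a. Now the a-count is p+p! and (b-count)+2 = (p+p!-2)+2 = p+p!, so i ≠ j+2 fails. So xy^t z = a^{p+p!} b^{p+p!-2} ∉ L.
This is a contradiction; hence L is not regular.

a^{p+p!} b^{p+p!-2}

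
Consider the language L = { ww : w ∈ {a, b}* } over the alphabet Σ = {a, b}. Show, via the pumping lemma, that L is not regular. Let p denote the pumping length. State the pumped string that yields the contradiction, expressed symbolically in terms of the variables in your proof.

a^{p+k} b^p a^p b^p

Suppose for contradiction that L is regular, and let p be the pumping length.
Take w = a^p b^p a^p b^p = uu where u = a^pb^p; then w ∈ L and |w| = 4p ≥ p.
Write w = xyz as guaranteed by the lemma, with |xy| ≤ p and |y| > 0.
The first p characters of w are a's, so xy (and hence y) consists only of a's. Write y = a^k, 1 ≤ k ≤ p.
Pump with i = 2: xy^2z = a^{p+k} b^p a^p b^p, of length 4p+k. Suppose this equals vv. The string starts with a and ends with b, so v does too; thus the boundary between the two copies of v is a b→a transition. There is exactly one such transition, at position 2p+k, so |v| = 2p+k and |vv| = 4p+2k ≠ 4p+k since k ≥ 1. So xy^2z ∉ L.
This is a contradiction; hence L is not regular.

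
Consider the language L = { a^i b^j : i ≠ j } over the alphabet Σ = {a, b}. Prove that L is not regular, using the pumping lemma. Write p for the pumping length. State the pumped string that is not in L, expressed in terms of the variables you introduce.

Assume L is regular. Let p be the pumping length given by the pumping lemma.
Choose w = a^p b^{p+p!}. Since p ≠ p+p!, w ∈ L; and |w| ≥ p.
The pumping lemma gives a decomposition w = xyz where |xy| ≤ p and |y| > 0.
The first p characters of w are a's, so xy (and hence y) consists only of a's. Write y = a^k, 1 ≤ k ≤ p.
Since 1 ≤ k ≤ p, k divides p!; set t = 1 + p!/k. Then xy^t z has p + (p!/k)·k = p + p! copies of a. Now the a-count equals the b-count, so i ≠ j fails. So xy^t z = a^{p+p!} b^{p+p!} ∉ L.
Contradiction. Therefore L is not regular.

a^{p+p!} b^{p+p!}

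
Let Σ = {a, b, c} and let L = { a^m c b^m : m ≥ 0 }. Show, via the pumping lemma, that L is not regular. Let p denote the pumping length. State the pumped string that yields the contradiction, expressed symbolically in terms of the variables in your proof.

Toward a contradiction, assume L is regular with pumping length p.
Take w = a^p c b^p ∈ L with |w| = 2p+1 ≥ p.
Write w = xyz as guaranteed by the lemma, with |xy| ≤ p and |y| ≥ 1.
Since the first p symbols of w are all a's and |xy| ≤ p, y lies entirely in the leading a-block: y = a^k for some k with 1 ≤ k ≤ p.
Pump with i = 2: xy^2z = a^{p+k} c b^p, which would require p+k = p. But k ≥ 1, so xy^2z ∉ L.
Contradiction. Therefore L is not regular.

a^{p+k} c b^p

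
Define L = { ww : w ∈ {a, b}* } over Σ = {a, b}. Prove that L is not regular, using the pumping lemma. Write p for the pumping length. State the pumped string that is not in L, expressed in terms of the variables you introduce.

a^{p+k} b^p a^p b^p

Assume L is regular. Let p be the pumping length given by the pumping lemma.
Take w = a^p b^p a^p b^p = uu where u = a^pb^p; then w ∈ L and |w| = 4p ≥ p.
By the pumping lemma, w = xyz with |xy| ≤ p and y is nonempty.
Because |xy| ≤ p and w begins with p copies of a, we have y = a^k with 1 ≤ k ≤ p.
Pump with i = 2: xy^2z = a^{p+k} b^p a^p b^p, of length 4p+k. Suppose this equals vv. The string starts with a and ends with b, so v does too; thus the boundary between the two copies of v is a b→a transition. There is exactly one such transition, at position 2p+k, so |v| = 2p+k and |vv| = 4p+2k ≠ 4p+k since k ≥ 1. So xy^2z ∉ L.
This is a contradiction; hence L is not regular.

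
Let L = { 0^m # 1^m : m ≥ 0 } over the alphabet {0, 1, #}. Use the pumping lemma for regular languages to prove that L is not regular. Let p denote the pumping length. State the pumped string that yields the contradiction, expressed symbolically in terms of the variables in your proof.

Suppose for contradiction that L is regular, and let p be the pumping length.
Take w = 0^p # 1^p ∈ L with |w| = 2p+1 ≥ p.
Write w = xyz as guaranteed by the lemma, with |xy| ≤ p and |y| > 0.
The first p characters of w are 0's, so xy (and hence y) consists only of 0's. Write y = 0^k, 1 ≤ k ≤ p.
Pump with i = 2: xy^2z = 0^{p+k} # 1^p, which would require p+k = p. But k ≥ 1, so xy^2z ∉ L.
Contradiction. Therefore L is not regular.

0^{p+k} # 1^p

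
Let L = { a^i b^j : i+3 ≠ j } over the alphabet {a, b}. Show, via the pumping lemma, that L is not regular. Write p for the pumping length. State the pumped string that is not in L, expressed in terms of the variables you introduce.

Assume L is regular; let p be its pumping constant.
Choose w = a^p b^{p+p!+3}. Since p ≠ (p+p!+3)-3 = p+p!, w ∈ L; and |w| ≥ p.
The pumping lemma gives a decomposition w = xyz where |xy| ≤ p and y is nonempty.
Since the first p symbols of w are all a's and |xy| ≤ p, y lies entirely in the leading a-block: y = a^k for some k with 1 ≤ k ≤ p.
Since 1 ≤ k ≤ p, k divides p!; set t = 1 + p!/k. Then xy^t z has p + (p!/k)·k = p + p! copies of a. Now the a-count is p+p! and (b-count)-3 = (p+p!+3)-3 = p+p!, so i+3 ≠ j fails. So xy^t z = a^{p+p!} b^{p+p!+3} ∉ L.
Contradiction. Therefore L is not regular.

a^{p+p!} b^{p+p!+3}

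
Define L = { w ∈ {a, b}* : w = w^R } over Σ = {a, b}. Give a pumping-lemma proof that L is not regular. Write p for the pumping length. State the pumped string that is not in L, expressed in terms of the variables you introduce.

Suppose for contradiction that L is regular, and let p be the pumping length.
Take w = a^p b a^p, a palindrome of length 2p+1 ≥ p.
The pumping lemma gives a decomposition w = xyz where |xy| ≤ p and |y| > 0.
Because |xy| ≤ p and w begins with p copies of a, we have y = a^k with 1 ≤ k ≤ p.
Pump with i = 2: xy^2z = a^{p+k} b a^p. Its reverse is a^p b a^{p+k}, which differs from xy^2z since k ≥ 1. So xy^2z is not a palindrome and xy^2z ∉ L.
Contradiction. Therefore L is not regular.

a^{p+k} b a^p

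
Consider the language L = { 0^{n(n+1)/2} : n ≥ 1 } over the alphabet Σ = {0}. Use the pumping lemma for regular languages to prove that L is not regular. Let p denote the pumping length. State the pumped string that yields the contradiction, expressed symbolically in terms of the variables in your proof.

0^{p(p+1)/2+k}

Assume L is regular. Let p be the pumping length given by the pumping lemma.
Take w = 0^{p(p+1)/2} ∈ L with |w| = p(p+1)/2 ≥ p.
The pumping lemma gives a decomposition w = xyz where |xy| ≤ p and |y| > 0.
Then y = 0^k for some k with 1 ≤ k ≤ p.
Pump with i = 2: xy^2z = 0^{p(p+1)/2+k}. Since 1 ≤ k ≤ p, p(p+1)/2 < p(p+1)/2+k ≤ p(p+1)/2+p < (p+1)(p+2)/2, so p(p+1)/2+k is strictly between consecutive triangular numbers. So xy^2z ∉ L.
Contradiction. Therefore L is not regular.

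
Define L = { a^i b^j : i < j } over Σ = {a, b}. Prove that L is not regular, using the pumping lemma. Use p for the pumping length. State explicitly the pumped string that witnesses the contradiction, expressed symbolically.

Assume L is regular. Let p be the pumping length given by the pumping lemma.
Choose w = a^p b^{p+1} ∈ L, with |w| = 2p+1 ≥ p.
Write w = xyz as guaranteed by the lemma, with |xy| ≤ p and y is nonempty.
Because |xy| ≤ p and w begins with p copies of a, we have y = a^k with 1 ≤ k ≤ p.
Consider xy^2z = a^{p+k} b^{p+1}. Since k ≥ 1, the a-count p+k is at least p+1, so i < j fails; thus xy^2z ∉ L.
This is a contradiction; hence L is not regular.

a^{p+k} b^{p+1}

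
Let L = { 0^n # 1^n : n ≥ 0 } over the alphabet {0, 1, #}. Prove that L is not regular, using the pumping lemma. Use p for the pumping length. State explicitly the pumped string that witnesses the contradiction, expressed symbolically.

0^{p+k} # 1^p

Assume L is regular. Let p be the pumping length given by the pumping lemma.
Take w = 0^p # 1^p ∈ L with |w| = 2p+1 ≥ p.
Write w = xyz as guaranteed by the lemma, with |xy| ≤ p and |y| > 0.
Since the first p symbols of w are all 0's and |xy| ≤ p, y lies entirely in the leading 0-block: y = 0^k for some k with 1 ≤ k ≤ p.
Pump with i = 2: xy^2z = 0^{p+k} # 1^p, which would require p+k = p. But k ≥ 1, so xy^2z ∉ L.
This contradicts the pumping lemma, so L is not regular.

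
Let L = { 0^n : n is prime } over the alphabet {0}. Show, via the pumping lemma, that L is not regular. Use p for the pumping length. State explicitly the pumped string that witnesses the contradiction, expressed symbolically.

Assume L is regular. Let p be the pumping length given by the pumping lemma.
Let q be a prime with q ≥ p+2 (infinitely many primes exist), and take w = 0^q ∈ L with |w| = q ≥ p.
Write w = xyz as guaranteed by the lemma, with |xy| ≤ p and y is nonempty.
Then y = 0^k for some k with 1 ≤ k ≤ p.
Since 1 ≤ k ≤ p, |xz| = q-k. Pump with i = q+1: |xy^{q+1}z| = (q-k)+(q+1)k = q+qk = q(1+k), which is composite (both factors ≥ 2). So xy^{q+1}z = 0^{q(1+k)} ∉ L.
This contradicts the pumping lemma, so L is not regular.

0^{q(1+k)}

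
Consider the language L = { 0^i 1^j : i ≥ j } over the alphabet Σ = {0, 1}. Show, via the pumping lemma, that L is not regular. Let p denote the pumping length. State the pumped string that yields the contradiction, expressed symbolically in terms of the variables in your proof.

Suppose for contradiction that L is regular, and let p be the pumping length.
Choose w = 0^p 1^p ∈ L, with |w| = 2p ≥ p.
Write w = xyz as guaranteed by the lemma, with |xy| ≤ p and |y| ≥ 1.
Since the first p symbols of w are all 0's and |xy| ≤ p, y lies entirely in the leading 0-block: y = 0^k for some k with 1 ≤ k ≤ p.
Consider xy^0z = xz = 0^{p-k} 1^p. Since k ≥ 1, the 0-count p-k is less than p, so i ≥ j fails; thus xz ∉ L.
This contradicts the pumping lemma, so L is not regular.

0^{p-k} 1^p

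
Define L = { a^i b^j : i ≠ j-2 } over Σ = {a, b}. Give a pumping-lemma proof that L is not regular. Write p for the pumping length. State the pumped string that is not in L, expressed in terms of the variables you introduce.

a^{p+p!} b^{p+p!+2}

Toward a contradiction, assume L is regular with pumping length p.
Choose w = a^p b^{p+p!+2}. Since p ≠ (p+p!+2)-2 = p+p!, w ∈ L; and |w| ≥ p.
The pumping lemma gives a decomposition w = xyz where |xy| ≤ p and |y| > 0.
Since the first p symbols of w are all a's and |xy| ≤ p, y lies entirely in the leading a-block: y = a^k for some k with 1 ≤ k ≤ p.
Since 1 ≤ k ≤ p, k divides p!; set t = 1 + p!/k. Then xy^t z has p + (p!/k)·k = p + p! copies of a. Now the a-count is p+p! and (b-count)-2 = (p+p!+2)-2 = p+p!, so i ≠ j-2 fails. So xy^t z = a^{p+p!} b^{p+p!+2} ∉ L.
Contradiction. Therefore L is not regular.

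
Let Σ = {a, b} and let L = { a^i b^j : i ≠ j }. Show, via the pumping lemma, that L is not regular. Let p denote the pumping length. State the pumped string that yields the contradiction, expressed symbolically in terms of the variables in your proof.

a^{p+p!} b^{p+p!}

Toward a contradiction, assume L is regular with pumping length p.
Choose w = a^p b^{p+p!}. Since p ≠ p+p!, w ∈ L; and |w| ≥ p.
By the pumping lemma, w = xyz with |xy| ≤ p and y is nonempty.
The first p characters of w are a's, so xy (and hence y) consists only of a's. Write y = a^k, 1 ≤ k ≤ p.
Since 1 ≤ k ≤ p, k divides p!; set t = 1 + p!/k. Then xy^t z has p + (p!/k)·k = p + p! copies of a. Now the a-count equals the b-count, so i ≠ j fails. So xy^t z = a^{p+p!} b^{p+p!} ∉ L.
This is a contradiction; hence L is not regular.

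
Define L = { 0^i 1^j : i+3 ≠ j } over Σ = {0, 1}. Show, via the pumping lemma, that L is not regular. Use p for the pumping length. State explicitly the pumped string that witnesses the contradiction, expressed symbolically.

Toward a contradiction, assume L is regular with pumping length p.
Choose w = 0^p 1^{p+p!+3}. Since p ≠ (p+p!+3)-3 = p+p!, w ∈ L; and |w| ≥ p.
Write w = xyz as guaranteed by the lemma, with |xy| ≤ p and |y| > 0.
The first p characters of w are 0's, so xy (and hence y) consists only of 0's. Write y = 0^k, 1 ≤ k ≤ p.
Since 1 ≤ k ≤ p, k divides p!; set t = 1 + p!/k. Then xy^t z has p + (p!/k)·k = p + p! copies of 0. Now the 0-count is p+p! and (1-count)-3 = (p+p!+3)-3 = p+p!, so i+3 ≠ j fails. So xy^t z = 0^{p+p!} 1^{p+p!+3} ∉ L.
This contradicts the pumping lemma, so L is not regular.

0^{p+p!} 1^{p+p!+3}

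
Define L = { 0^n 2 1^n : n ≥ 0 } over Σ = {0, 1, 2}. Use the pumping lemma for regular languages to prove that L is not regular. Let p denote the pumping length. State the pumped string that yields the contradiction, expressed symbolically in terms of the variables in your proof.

0^{p+k} 2 1^p

Toward a contradiction, assume L is regular with pumping length p.
Take w = 0^p 2 1^p ∈ L with |w| = 2p+1 ≥ p.
The pumping lemma gives a decomposition w = xyz where |xy| ≤ p and y is nonempty.
Because |xy| ≤ p and w begins with p copies of 0, we have y = 0^k with 1 ≤ k ≤ p.
Pump with i = 2: xy^2z = 0^{p+k} 2 1^p, which would require p+k = p. But k ≥ 1, so xy^2z ∉ L.
This is a contradiction; hence L is not regular.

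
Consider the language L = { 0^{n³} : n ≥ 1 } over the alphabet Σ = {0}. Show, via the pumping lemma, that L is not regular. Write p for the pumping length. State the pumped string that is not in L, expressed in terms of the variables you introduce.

0^{p³+k}

Suppose for contradiction that L is regular, and let p be the pumping length.
Take w = 0^{p³} ∈ L with |w| = p³ ≥ p.
By the pumping lemma, w = xyz with |xy| ≤ p and |y| ≥ 1.
Then y = 0^k for some k with 1 ≤ k ≤ p.
Pump with i = 2: xy^2z = 0^{p³+k}. Since 1 ≤ k ≤ p, p³ < p³+k ≤ p³+p < p³+3p²+3p+1 = (p+1)³, so p³+k is not a perfect cube. So xy^2z ∉ L.
Contradiction. Therefore L is not regular.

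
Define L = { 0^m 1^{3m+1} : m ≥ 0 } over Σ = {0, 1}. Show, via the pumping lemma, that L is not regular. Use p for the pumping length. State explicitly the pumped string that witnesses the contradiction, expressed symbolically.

0^{p+k} 1^{3p+1}

Assume L is regular. Let p be the pumping length given by the pumping lemma.
Take w = 0^p 1^{3p+1}. Then w ∈ L and |w| = 4p+1 ≥ p.
The pumping lemma gives a decomposition w = xyz where |xy| ≤ p and y is nonempty.
The first p characters of w are 0's, so xy (and hence y) consists only of 0's. Write y = 0^k, 1 ≤ k ≤ p.
Pump with i = 2: xy^2z = 0^{p+k} 1^{3p+1}. For this to lie in L we would need 3p+1 = 3(p+k)+1, which forces k = 0. But k ≥ 1, so xy^2z ∉ L.
Contradiction. Therefore L is not regular.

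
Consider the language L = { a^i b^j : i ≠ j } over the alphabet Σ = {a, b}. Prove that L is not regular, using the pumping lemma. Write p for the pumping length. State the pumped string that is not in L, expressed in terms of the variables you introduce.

a^{p+p!} b^{p+p!}

Assume L is regular; let p be its pumping constant.
Choose w = a^p b^{p+p!}. Since p ≠ p+p!, w ∈ L; and |w| ≥ p.
By the pumping lemma, w = xyz with |xy| ≤ p and |y| ≥ 1.
Since the first p symbols of w are all a's and |xy| ≤ p, y lies entirely in the leading a-block: y = a^k for some k with 1 ≤ k ≤ p.
Since 1 ≤ k ≤ p, k divides p!; set t = 1 + p!/k. Then xy^t z has p + (p!/k)·k = p + p! copies of a. Now the a-count equals the b-count, so i ≠ j fails. So xy^t z = a^{p+p!} b^{p+p!} ∉ L.
Contradiction. Therefore L is not regular.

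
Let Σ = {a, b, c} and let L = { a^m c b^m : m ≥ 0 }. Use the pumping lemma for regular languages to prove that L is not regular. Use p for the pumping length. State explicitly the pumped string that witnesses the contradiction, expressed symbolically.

Toward a contradiction, assume L is regular with pumping length p.
Take w = a^p c b^p ∈ L with |w| = 2p+1 ≥ p.
Write w = xyz as guaranteed by the lemma, with |xy| ≤ p and |y| ≥ 1.
Since the first p symbols of w are all a's and |xy| ≤ p, y lies entirely in the leading a-block: y = a^k for some k with 1 ≤ k ≤ p.
Pump with i = 2: xy^2z = a^{p+k} c b^p, which would require p+k = p. But k ≥ 1, so xy^2z ∉ L.
This contradicts the pumping lemma, so L is not regular.

a^{p+k} c b^p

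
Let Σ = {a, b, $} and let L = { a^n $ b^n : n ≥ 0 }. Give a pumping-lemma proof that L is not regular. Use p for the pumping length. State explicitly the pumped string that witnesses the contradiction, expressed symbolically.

Suppose for contradiction that L is regular, and let p be the pumping length.
Take w = a^p $ b^p ∈ L with |w| = 2p+1 ≥ p.
The pumping lemma gives a decomposition w = xyz where |xy| ≤ p and y is nonempty.
Since the first p symbols of w are all a's and |xy| ≤ p, y lies entirely in the leading a-block: y = a^k for some k with 1 ≤ k ≤ p.
Pump with i = 2: xy^2z = a^{p+k} $ b^p, which would require p+k = p. But k ≥ 1, so xy^2z ∉ L.
This contradicts the pumping lemma, so L is not regular.

a^{p+k} $ b^p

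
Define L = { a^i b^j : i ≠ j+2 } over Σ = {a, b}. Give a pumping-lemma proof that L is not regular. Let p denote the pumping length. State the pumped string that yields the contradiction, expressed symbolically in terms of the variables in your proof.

Suppose for contradiction that L is regular, and let p be the pumping length.
Choose w = a^p b^{p+p!-2}. Since p ≠ (p+p!-2)+2 = p+p!, w ∈ L; and |w| ≥ p.
Write w = xyz as guaranteed by the lemma, with |xy| ≤ p and |y| > 0.
The first p characters of w are a's, so xy (and hence y) consists only of a's. Write y = a^k, 1 ≤ k ≤ p.
Since 1 ≤ k ≤ p, k divides p!; set t = 1 + p!/k. Then xy^t z has p + (p!/k)·k = p + p! copies of a. Now the a-count is p+p! and (b-count)+2 = (p+p!-2)+2 = p+p!, so i ≠ j+2 fails. So xy^t z = a^{p+p!} b^{p+p!-2} ∉ L.
Contradiction. Therefore L is not regular.

a^{p+p!} b^{p+p!-2}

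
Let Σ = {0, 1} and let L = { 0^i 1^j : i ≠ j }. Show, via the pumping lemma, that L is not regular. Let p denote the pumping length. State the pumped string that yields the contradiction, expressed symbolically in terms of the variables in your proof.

0^{p+p!} 1^{p+p!}

Suppose for contradiction that L is regular, and let p be the pumping length.
Choose w = 0^p 1^{p+p!}. Since p ≠ p+p!, w ∈ L; and |w| ≥ p.
By the pumping lemma, w = xyz with |xy| ≤ p and |y| > 0.
The first p characters of w are 0's, so xy (and hence y) consists only of 0's. Write y = 0^k, 1 ≤ k ≤ p.
Since 1 ≤ k ≤ p, k divides p!; set t = 1 + p!/k. Then xy^t z has p + (p!/k)·k = p + p! copies of 0. Now the 0-count equals the 1-count, so i ≠ j fails. So xy^t z = 0^{p+p!} 1^{p+p!} ∉ L.
This contradicts the pumping lemma, so L is not regular.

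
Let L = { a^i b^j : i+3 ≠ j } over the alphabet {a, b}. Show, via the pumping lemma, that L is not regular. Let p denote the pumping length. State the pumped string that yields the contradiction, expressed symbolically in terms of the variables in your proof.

a^{p+p!} b^{p+p!+3}

Assume L is regular. Let p be the pumping length given by the pumping lemma.
Choose w = a^p b^{p+p!+3}. Since p ≠ (p+p!+3)-3 = p+p!, w ∈ L; and |w| ≥ p.
The pumping lemma gives a decomposition w = xyz where |xy| ≤ p and |y| > 0.
Since the first p symbols of w are all a's and |xy| ≤ p, y lies entirely in the leading a-block: y = a^k for some k with 1 ≤ k ≤ p.
Since 1 ≤ k ≤ p, k divides p!; set t = 1 + p!/k. Then xy^t z has p + (p!/k)·k = p + p! copies of a. Now the a-count is p+p! and (b-count)-3 = (p+p!+3)-3 = p+p!, so i+3 ≠ j fails. So xy^t z = a^{p+p!} b^{p+p!+3} ∉ L.
Contradiction. Therefore L is not regular.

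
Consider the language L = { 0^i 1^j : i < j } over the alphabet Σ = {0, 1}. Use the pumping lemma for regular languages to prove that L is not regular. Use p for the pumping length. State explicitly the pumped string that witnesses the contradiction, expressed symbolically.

0^{p+k} 1^{p+1}

Toward a contradiction, assume L is regular with pumping length p.
Choose w = 0^p 1^{p+1} ∈ L, with |w| = 2p+1 ≥ p.
Write w = xyz as guaranteed by the lemma, with |xy| ≤ p and y is nonempty.
Since the first p symbols of w are all 0's and |xy| ≤ p, y lies entirely in the leading 0-block: y = 0^k for some k with 1 ≤ k ≤ p.
Consider xy^2z = 0^{p+k} 1^{p+1}. Since k ≥ 1, the 0-count p+k is at least p+1, so i < j fails; thus xy^2z ∉ L.
This is a contradiction; hence L is not regular.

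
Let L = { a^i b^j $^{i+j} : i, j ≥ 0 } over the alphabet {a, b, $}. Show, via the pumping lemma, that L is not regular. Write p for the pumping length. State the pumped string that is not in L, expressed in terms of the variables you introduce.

Suppose for contradiction that L is regular, and let p be the pumping length.
Take w = a^p b^p $^{2p} ∈ L (with i=j=p, i+j=2p), |w| = 4p ≥ p.
Write w = xyz as guaranteed by the lemma, with |xy| ≤ p and |y| ≥ 1.
Since the first p symbols of w are all a's and |xy| ≤ p, y lies entirely in the leading a-block: y = a^k for some k with 1 ≤ k ≤ p.
Consider xy^2z = a^{p+k} b^p $^{2p}. Now the a- and b-counts sum to 2p+k, but the $-count is 2p ≠ 2p+k. So xy^2z ∉ L.
This is a contradiction; hence L is not regular.

a^{p+k} b^p $^{2p}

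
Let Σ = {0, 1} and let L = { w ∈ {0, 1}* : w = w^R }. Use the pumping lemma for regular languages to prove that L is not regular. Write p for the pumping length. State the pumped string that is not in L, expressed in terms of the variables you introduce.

0^{p+k} 1 0^p

Assume L is regular; let p be its pumping constant.
Take w = 0^p 1 0^p, a palindrome of length 2p+1 ≥ p.
The pumping lemma gives a decomposition w = xyz where |xy| ≤ p and |y| > 0.
Since the first p symbols of w are all 0's and |xy| ≤ p, y lies entirely in the leading 0-block: y = 0^k for some k with 1 ≤ k ≤ p.
Pump with i = 2: xy^2z = 0^{p+k} 1 0^p. Its reverse is 0^p 1 0^{p+k}, which differs from xy^2z since k ≥ 1. So xy^2z is not a palindrome and xy^2z ∉ L.
Contradiction. Therefore L is not regular.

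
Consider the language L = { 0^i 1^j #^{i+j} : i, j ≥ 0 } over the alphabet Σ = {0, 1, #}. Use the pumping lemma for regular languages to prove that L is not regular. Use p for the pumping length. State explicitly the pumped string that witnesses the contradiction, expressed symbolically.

Toward a contradiction, assume L is regular with pumping length p.
Take w = 0^p 1^p #^{2p} ∈ L (with i=j=p, i+j=2p), |w| = 4p ≥ p.
The pumping lemma gives a decomposition w = xyz where |xy| ≤ p and |y| ≥ 1.
The first p characters of w are 0's, so xy (and hence y) consists only of 0's. Write y = 0^k, 1 ≤ k ≤ p.
Consider xy^2z = 0^{p+k} 1^p #^{2p}. Now the 0- and 1-counts sum to 2p+k, but the #-count is 2p ≠ 2p+k. So xy^2z ∉ L.
This is a contradiction; hence L is not regular.

0^{p+k} 1^p #^{2p}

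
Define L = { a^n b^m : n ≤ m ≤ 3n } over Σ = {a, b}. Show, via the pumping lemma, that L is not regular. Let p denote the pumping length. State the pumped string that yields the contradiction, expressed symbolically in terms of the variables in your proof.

a^{p+k} b^p

Assume L is regular. Let p be the pumping length given by the pumping lemma.
Take w = a^p b^p ∈ L (since p ≤ p ≤ 3p), with |w| = 2p ≥ p.
The pumping lemma gives a decomposition w = xyz where |xy| ≤ p and |y| ≥ 1.
Because |xy| ≤ p and w begins with p copies of a, we have y = a^k with 1 ≤ k ≤ p.
Pump with i = 2: xy^2z = a^{p+k} b^p. Now n = p+k > p = m, so the condition n ≤ m fails. Thus xy^2z ∉ L.
This is a contradiction; hence L is not regular.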